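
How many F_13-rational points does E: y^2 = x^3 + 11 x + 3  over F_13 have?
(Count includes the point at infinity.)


For each x in F_13, count y with y^2 = x^3 + 11 x + 3 mod 13:
  x = 0: RHS = 3, y in [4, 9]  -> 2 point(s)
  x = 5: RHS = 1, y in [1, 12]  -> 2 point(s)
  x = 6: RHS = 12, y in [5, 8]  -> 2 point(s)
  x = 9: RHS = 12, y in [5, 8]  -> 2 point(s)
  x = 11: RHS = 12, y in [5, 8]  -> 2 point(s)
  x = 12: RHS = 4, y in [2, 11]  -> 2 point(s)
Affine points: 12. Add the point at infinity: total = 13.

#E(F_13) = 13


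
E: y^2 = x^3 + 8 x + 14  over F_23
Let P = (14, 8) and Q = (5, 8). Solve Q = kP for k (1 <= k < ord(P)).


Enumerate multiples of P until we hit Q = (5, 8):
  1P = (14, 8)
  2P = (4, 8)
  3P = (5, 15)
  4P = (10, 17)
  5P = (17, 16)
  6P = (17, 7)
  7P = (10, 6)
  8P = (5, 8)
Match found at i = 8.

k = 8


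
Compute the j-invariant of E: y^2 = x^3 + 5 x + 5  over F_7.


Delta = -16(4 a^3 + 27 b^2) mod 7 = 2
-1728 * (4 a)^3 = -1728 * (4*5)^3 mod 7 = 6
j = 6 * 2^(-1) mod 7 = 3

j = 3 (mod 7)


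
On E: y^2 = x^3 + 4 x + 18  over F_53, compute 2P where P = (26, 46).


Doubling: s = (3 x1^2 + a) / (2 y1)
s = (3*26^2 + 4) / (2*46) mod 53 = 29
x3 = s^2 - 2 x1 mod 53 = 29^2 - 2*26 = 47
y3 = s (x1 - x3) - y1 mod 53 = 29 * (26 - 47) - 46 = 34

2P = (47, 34)


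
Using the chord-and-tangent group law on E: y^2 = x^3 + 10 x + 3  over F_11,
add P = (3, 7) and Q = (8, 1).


P != Q, so use the chord formula.
s = (y2 - y1) / (x2 - x1) = (5) / (5) mod 11 = 1
x3 = s^2 - x1 - x2 mod 11 = 1^2 - 3 - 8 = 1
y3 = s (x1 - x3) - y1 mod 11 = 1 * (3 - 1) - 7 = 6

P + Q = (1, 6)


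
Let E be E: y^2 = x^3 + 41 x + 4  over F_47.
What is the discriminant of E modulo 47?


4 a^3 + 27 b^2 = 4*41^3 + 27*4^2 = 275684 + 432 = 276116
Delta = -16 * (276116) = -4417856
Delta mod 47 = 3

Delta = 3 (mod 47)


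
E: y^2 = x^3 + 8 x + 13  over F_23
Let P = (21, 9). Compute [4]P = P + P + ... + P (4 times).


k = 4 = 100_2 (binary, LSB first: 001)
Double-and-add from P = (21, 9):
  bit 0 = 0: acc unchanged = O
  bit 1 = 0: acc unchanged = O
  bit 2 = 1: acc = O + (22, 21) = (22, 21)

4P = (22, 21)


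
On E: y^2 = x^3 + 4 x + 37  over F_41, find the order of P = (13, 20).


Compute successive multiples of P until we hit O:
  1P = (13, 20)
  2P = (7, 30)
  3P = (1, 1)
  4P = (11, 31)
  5P = (37, 30)
  6P = (0, 23)
  7P = (38, 11)
  8P = (35, 24)
  ... (continuing to 53P)
  53P = O

ord(P) = 53


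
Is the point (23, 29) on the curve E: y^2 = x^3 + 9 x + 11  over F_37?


Check whether y^2 = x^3 + 9 x + 11 (mod 37) for (x, y) = (23, 29).
LHS: y^2 = 29^2 mod 37 = 27
RHS: x^3 + 9 x + 11 = 23^3 + 9*23 + 11 mod 37 = 27
LHS = RHS

Yes, on the curve


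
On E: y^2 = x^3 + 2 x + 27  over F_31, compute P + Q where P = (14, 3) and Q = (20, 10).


P != Q, so use the chord formula.
s = (y2 - y1) / (x2 - x1) = (7) / (6) mod 31 = 27
x3 = s^2 - x1 - x2 mod 31 = 27^2 - 14 - 20 = 13
y3 = s (x1 - x3) - y1 mod 31 = 27 * (14 - 13) - 3 = 24

P + Q = (13, 24)


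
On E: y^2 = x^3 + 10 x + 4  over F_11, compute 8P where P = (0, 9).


k = 8 = 1000_2 (binary, LSB first: 0001)
Double-and-add from P = (0, 9):
  bit 0 = 0: acc unchanged = O
  bit 1 = 0: acc unchanged = O
  bit 2 = 0: acc unchanged = O
  bit 3 = 1: acc = O + (6, 7) = (6, 7)

8P = (6, 7)


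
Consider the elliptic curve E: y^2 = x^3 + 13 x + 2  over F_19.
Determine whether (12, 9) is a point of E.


Check whether y^2 = x^3 + 13 x + 2 (mod 19) for (x, y) = (12, 9).
LHS: y^2 = 9^2 mod 19 = 5
RHS: x^3 + 13 x + 2 = 12^3 + 13*12 + 2 mod 19 = 5
LHS = RHS

Yes, on the curve


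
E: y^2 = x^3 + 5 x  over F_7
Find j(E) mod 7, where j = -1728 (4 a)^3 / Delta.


Delta = -16(4 a^3 + 27 b^2) mod 7 = 1
-1728 * (4 a)^3 = -1728 * (4*5)^3 mod 7 = 6
j = 6 * 1^(-1) mod 7 = 6

j = 6 (mod 7)


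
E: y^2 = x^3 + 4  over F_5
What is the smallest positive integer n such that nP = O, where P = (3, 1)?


Compute successive multiples of P until we hit O:
  1P = (3, 1)
  2P = (0, 2)
  3P = (1, 0)
  4P = (0, 3)
  5P = (3, 4)
  6P = O

ord(P) = 6


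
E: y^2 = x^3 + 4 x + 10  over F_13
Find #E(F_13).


For each x in F_13, count y with y^2 = x^3 + 4 x + 10 mod 13:
  x = 0: RHS = 10, y in [6, 7]  -> 2 point(s)
  x = 2: RHS = 0, y in [0]  -> 1 point(s)
  x = 3: RHS = 10, y in [6, 7]  -> 2 point(s)
  x = 4: RHS = 12, y in [5, 8]  -> 2 point(s)
  x = 5: RHS = 12, y in [5, 8]  -> 2 point(s)
  x = 6: RHS = 3, y in [4, 9]  -> 2 point(s)
  x = 7: RHS = 4, y in [2, 11]  -> 2 point(s)
  x = 10: RHS = 10, y in [6, 7]  -> 2 point(s)
Affine points: 15. Add the point at infinity: total = 16.

#E(F_13) = 16


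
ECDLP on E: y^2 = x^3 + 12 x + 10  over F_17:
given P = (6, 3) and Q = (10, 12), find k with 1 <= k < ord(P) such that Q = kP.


Enumerate multiples of P until we hit Q = (10, 12):
  1P = (6, 3)
  2P = (14, 7)
  3P = (10, 12)
Match found at i = 3.

k = 3


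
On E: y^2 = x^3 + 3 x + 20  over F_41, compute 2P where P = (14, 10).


Doubling: s = (3 x1^2 + a) / (2 y1)
s = (3*14^2 + 3) / (2*10) mod 41 = 7
x3 = s^2 - 2 x1 mod 41 = 7^2 - 2*14 = 21
y3 = s (x1 - x3) - y1 mod 41 = 7 * (14 - 21) - 10 = 23

2P = (21, 23)


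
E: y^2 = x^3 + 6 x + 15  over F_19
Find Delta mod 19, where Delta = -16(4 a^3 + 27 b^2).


4 a^3 + 27 b^2 = 4*6^3 + 27*15^2 = 864 + 6075 = 6939
Delta = -16 * (6939) = -111024
Delta mod 19 = 12

Delta = 12 (mod 19)


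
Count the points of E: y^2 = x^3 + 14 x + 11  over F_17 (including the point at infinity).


For each x in F_17, count y with y^2 = x^3 + 14 x + 11 mod 17:
  x = 1: RHS = 9, y in [3, 14]  -> 2 point(s)
  x = 2: RHS = 13, y in [8, 9]  -> 2 point(s)
  x = 5: RHS = 2, y in [6, 11]  -> 2 point(s)
  x = 9: RHS = 16, y in [4, 13]  -> 2 point(s)
  x = 11: RHS = 0, y in [0]  -> 1 point(s)
  x = 15: RHS = 9, y in [3, 14]  -> 2 point(s)
  x = 16: RHS = 13, y in [8, 9]  -> 2 point(s)
Affine points: 13. Add the point at infinity: total = 14.

#E(F_17) = 14


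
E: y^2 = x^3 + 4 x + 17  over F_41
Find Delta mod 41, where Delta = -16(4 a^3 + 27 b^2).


4 a^3 + 27 b^2 = 4*4^3 + 27*17^2 = 256 + 7803 = 8059
Delta = -16 * (8059) = -128944
Delta mod 41 = 1

Delta = 1 (mod 41)


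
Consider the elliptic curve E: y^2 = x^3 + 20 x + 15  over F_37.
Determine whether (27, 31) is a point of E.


Check whether y^2 = x^3 + 20 x + 15 (mod 37) for (x, y) = (27, 31).
LHS: y^2 = 31^2 mod 37 = 36
RHS: x^3 + 20 x + 15 = 27^3 + 20*27 + 15 mod 37 = 36
LHS = RHS

Yes, on the curve


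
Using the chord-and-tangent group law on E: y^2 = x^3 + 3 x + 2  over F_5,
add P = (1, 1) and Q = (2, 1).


P != Q, so use the chord formula.
s = (y2 - y1) / (x2 - x1) = (0) / (1) mod 5 = 0
x3 = s^2 - x1 - x2 mod 5 = 0^2 - 1 - 2 = 2
y3 = s (x1 - x3) - y1 mod 5 = 0 * (1 - 2) - 1 = 4

P + Q = (2, 4)


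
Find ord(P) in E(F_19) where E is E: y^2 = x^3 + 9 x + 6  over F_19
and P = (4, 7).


Compute successive multiples of P until we hit O:
  1P = (4, 7)
  2P = (11, 12)
  3P = (8, 1)
  4P = (14, 8)
  5P = (5, 10)
  6P = (0, 5)
  7P = (1, 4)
  8P = (15, 1)
  ... (continuing to 19P)
  19P = O

ord(P) = 19


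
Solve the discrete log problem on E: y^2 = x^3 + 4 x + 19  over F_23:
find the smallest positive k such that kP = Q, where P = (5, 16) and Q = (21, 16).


Enumerate multiples of P until we hit Q = (21, 16):
  1P = (5, 16)
  2P = (6, 11)
  3P = (14, 6)
  4P = (20, 16)
  5P = (21, 7)
  6P = (1, 22)
  7P = (2, 14)
  8P = (19, 13)
  9P = (17, 3)
  10P = (10, 22)
  11P = (3, 14)
  12P = (16, 19)
  13P = (15, 21)
  14P = (9, 5)
  15P = (18, 14)
  16P = (12, 1)
  17P = (12, 22)
  18P = (18, 9)
  19P = (9, 18)
  20P = (15, 2)
  21P = (16, 4)
  22P = (3, 9)
  23P = (10, 1)
  24P = (17, 20)
  25P = (19, 10)
  26P = (2, 9)
  27P = (1, 1)
  28P = (21, 16)
Match found at i = 28.

k = 28


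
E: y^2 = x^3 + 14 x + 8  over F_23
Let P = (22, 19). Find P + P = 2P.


Doubling: s = (3 x1^2 + a) / (2 y1)
s = (3*22^2 + 14) / (2*19) mod 23 = 18
x3 = s^2 - 2 x1 mod 23 = 18^2 - 2*22 = 4
y3 = s (x1 - x3) - y1 mod 23 = 18 * (22 - 4) - 19 = 6

2P = (4, 6)


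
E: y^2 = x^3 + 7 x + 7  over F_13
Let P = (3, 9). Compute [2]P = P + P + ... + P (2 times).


k = 2 = 10_2 (binary, LSB first: 01)
Double-and-add from P = (3, 9):
  bit 0 = 0: acc unchanged = O
  bit 1 = 1: acc = O + (8, 9) = (8, 9)

2P = (8, 9)


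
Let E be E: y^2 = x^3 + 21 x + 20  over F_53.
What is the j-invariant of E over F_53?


Delta = -16(4 a^3 + 27 b^2) mod 53 = 28
-1728 * (4 a)^3 = -1728 * (4*21)^3 mod 53 = 52
j = 52 * 28^(-1) mod 53 = 17

j = 17 (mod 53)


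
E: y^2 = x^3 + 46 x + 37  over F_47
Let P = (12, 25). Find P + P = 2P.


Doubling: s = (3 x1^2 + a) / (2 y1)
s = (3*12^2 + 46) / (2*25) mod 47 = 34
x3 = s^2 - 2 x1 mod 47 = 34^2 - 2*12 = 4
y3 = s (x1 - x3) - y1 mod 47 = 34 * (12 - 4) - 25 = 12

2P = (4, 12)


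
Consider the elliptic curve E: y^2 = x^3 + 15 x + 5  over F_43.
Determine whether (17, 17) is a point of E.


Check whether y^2 = x^3 + 15 x + 5 (mod 43) for (x, y) = (17, 17).
LHS: y^2 = 17^2 mod 43 = 31
RHS: x^3 + 15 x + 5 = 17^3 + 15*17 + 5 mod 43 = 13
LHS != RHS

No, not on the curve


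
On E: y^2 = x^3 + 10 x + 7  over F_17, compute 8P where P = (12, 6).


k = 8 = 1000_2 (binary, LSB first: 0001)
Double-and-add from P = (12, 6):
  bit 0 = 0: acc unchanged = O
  bit 1 = 0: acc unchanged = O
  bit 2 = 0: acc unchanged = O
  bit 3 = 1: acc = O + (1, 1) = (1, 1)

8P = (1, 1)


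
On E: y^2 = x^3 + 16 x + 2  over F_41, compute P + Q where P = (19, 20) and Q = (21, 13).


P != Q, so use the chord formula.
s = (y2 - y1) / (x2 - x1) = (34) / (2) mod 41 = 17
x3 = s^2 - x1 - x2 mod 41 = 17^2 - 19 - 21 = 3
y3 = s (x1 - x3) - y1 mod 41 = 17 * (19 - 3) - 20 = 6

P + Q = (3, 6)


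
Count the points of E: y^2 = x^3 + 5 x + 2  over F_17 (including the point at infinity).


For each x in F_17, count y with y^2 = x^3 + 5 x + 2 mod 17:
  x = 0: RHS = 2, y in [6, 11]  -> 2 point(s)
  x = 1: RHS = 8, y in [5, 12]  -> 2 point(s)
  x = 4: RHS = 1, y in [1, 16]  -> 2 point(s)
  x = 5: RHS = 16, y in [4, 13]  -> 2 point(s)
  x = 10: RHS = 15, y in [7, 10]  -> 2 point(s)
  x = 15: RHS = 1, y in [1, 16]  -> 2 point(s)
  x = 16: RHS = 13, y in [8, 9]  -> 2 point(s)
Affine points: 14. Add the point at infinity: total = 15.

#E(F_17) = 15


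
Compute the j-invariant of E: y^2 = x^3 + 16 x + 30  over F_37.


Delta = -16(4 a^3 + 27 b^2) mod 37 = 34
-1728 * (4 a)^3 = -1728 * (4*16)^3 mod 37 = 26
j = 26 * 34^(-1) mod 37 = 16

j = 16 (mod 37)


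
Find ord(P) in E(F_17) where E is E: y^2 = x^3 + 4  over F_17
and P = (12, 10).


Compute successive multiples of P until we hit O:
  1P = (12, 10)
  2P = (6, 4)
  3P = (0, 2)
  4P = (13, 12)
  5P = (13, 5)
  6P = (0, 15)
  7P = (6, 13)
  8P = (12, 7)
  ... (continuing to 9P)
  9P = O

ord(P) = 9


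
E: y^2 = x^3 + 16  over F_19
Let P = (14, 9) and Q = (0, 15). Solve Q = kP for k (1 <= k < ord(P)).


Enumerate multiples of P until we hit Q = (0, 15):
  1P = (14, 9)
  2P = (11, 13)
  3P = (0, 4)
  4P = (6, 2)
  5P = (6, 17)
  6P = (0, 15)
Match found at i = 6.

k = 6


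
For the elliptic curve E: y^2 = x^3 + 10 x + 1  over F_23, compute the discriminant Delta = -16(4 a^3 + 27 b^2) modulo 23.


4 a^3 + 27 b^2 = 4*10^3 + 27*1^2 = 4000 + 27 = 4027
Delta = -16 * (4027) = -64432
Delta mod 23 = 14

Delta = 14 (mod 23)


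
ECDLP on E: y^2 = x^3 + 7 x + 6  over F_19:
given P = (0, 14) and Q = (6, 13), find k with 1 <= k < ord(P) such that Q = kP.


Enumerate multiples of P until we hit Q = (6, 13):
  1P = (0, 14)
  2P = (6, 13)
Match found at i = 2.

k = 2


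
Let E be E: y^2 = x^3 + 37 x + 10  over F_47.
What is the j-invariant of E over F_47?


Delta = -16(4 a^3 + 27 b^2) mod 47 = 26
-1728 * (4 a)^3 = -1728 * (4*37)^3 mod 47 = 13
j = 13 * 26^(-1) mod 47 = 24

j = 24 (mod 47)


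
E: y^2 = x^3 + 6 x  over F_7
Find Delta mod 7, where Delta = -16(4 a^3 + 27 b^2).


4 a^3 + 27 b^2 = 4*6^3 + 27*0^2 = 864 + 0 = 864
Delta = -16 * (864) = -13824
Delta mod 7 = 1

Delta = 1 (mod 7)


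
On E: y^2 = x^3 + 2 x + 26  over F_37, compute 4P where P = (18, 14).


k = 4 = 100_2 (binary, LSB first: 001)
Double-and-add from P = (18, 14):
  bit 0 = 0: acc unchanged = O
  bit 1 = 0: acc unchanged = O
  bit 2 = 1: acc = O + (11, 11) = (11, 11)

4P = (11, 11)


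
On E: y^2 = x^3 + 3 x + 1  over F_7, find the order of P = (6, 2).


Compute successive multiples of P until we hit O:
  1P = (6, 2)
  2P = (6, 5)
  3P = O

ord(P) = 3


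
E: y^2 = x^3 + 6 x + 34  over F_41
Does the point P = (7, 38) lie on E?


Check whether y^2 = x^3 + 6 x + 34 (mod 41) for (x, y) = (7, 38).
LHS: y^2 = 38^2 mod 41 = 9
RHS: x^3 + 6 x + 34 = 7^3 + 6*7 + 34 mod 41 = 9
LHS = RHS

Yes, on the curve


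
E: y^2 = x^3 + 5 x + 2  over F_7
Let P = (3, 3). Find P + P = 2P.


Doubling: s = (3 x1^2 + a) / (2 y1)
s = (3*3^2 + 5) / (2*3) mod 7 = 3
x3 = s^2 - 2 x1 mod 7 = 3^2 - 2*3 = 3
y3 = s (x1 - x3) - y1 mod 7 = 3 * (3 - 3) - 3 = 4

2P = (3, 4)


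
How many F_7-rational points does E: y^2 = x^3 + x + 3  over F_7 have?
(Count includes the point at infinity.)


For each x in F_7, count y with y^2 = x^3 + 1 x + 3 mod 7:
  x = 4: RHS = 1, y in [1, 6]  -> 2 point(s)
  x = 5: RHS = 0, y in [0]  -> 1 point(s)
  x = 6: RHS = 1, y in [1, 6]  -> 2 point(s)
Affine points: 5. Add the point at infinity: total = 6.

#E(F_7) = 6


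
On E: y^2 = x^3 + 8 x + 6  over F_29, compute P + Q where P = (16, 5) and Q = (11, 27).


P != Q, so use the chord formula.
s = (y2 - y1) / (x2 - x1) = (22) / (24) mod 29 = 13
x3 = s^2 - x1 - x2 mod 29 = 13^2 - 16 - 11 = 26
y3 = s (x1 - x3) - y1 mod 29 = 13 * (16 - 26) - 5 = 10

P + Q = (26, 10)


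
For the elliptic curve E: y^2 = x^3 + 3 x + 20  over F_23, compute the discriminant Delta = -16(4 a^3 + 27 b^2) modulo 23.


4 a^3 + 27 b^2 = 4*3^3 + 27*20^2 = 108 + 10800 = 10908
Delta = -16 * (10908) = -174528
Delta mod 23 = 19

Delta = 19 (mod 23)


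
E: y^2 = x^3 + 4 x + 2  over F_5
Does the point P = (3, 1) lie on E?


Check whether y^2 = x^3 + 4 x + 2 (mod 5) for (x, y) = (3, 1).
LHS: y^2 = 1^2 mod 5 = 1
RHS: x^3 + 4 x + 2 = 3^3 + 4*3 + 2 mod 5 = 1
LHS = RHS

Yes, on the curve


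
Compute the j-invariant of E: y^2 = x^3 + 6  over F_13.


Delta = -16(4 a^3 + 27 b^2) mod 13 = 9
-1728 * (4 a)^3 = -1728 * (4*0)^3 mod 13 = 0
j = 0 * 9^(-1) mod 13 = 0

j = 0 (mod 13)


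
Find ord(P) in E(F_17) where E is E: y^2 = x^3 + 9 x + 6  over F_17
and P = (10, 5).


Compute successive multiples of P until we hit O:
  1P = (10, 5)
  2P = (1, 13)
  3P = (7, 15)
  4P = (13, 5)
  5P = (11, 12)
  6P = (11, 5)
  7P = (13, 12)
  8P = (7, 2)
  ... (continuing to 11P)
  11P = O

ord(P) = 11


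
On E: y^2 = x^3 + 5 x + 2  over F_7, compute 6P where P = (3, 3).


k = 6 = 110_2 (binary, LSB first: 011)
Double-and-add from P = (3, 3):
  bit 0 = 0: acc unchanged = O
  bit 1 = 1: acc = O + (3, 4) = (3, 4)
  bit 2 = 1: acc = (3, 4) + (3, 3) = O

6P = O


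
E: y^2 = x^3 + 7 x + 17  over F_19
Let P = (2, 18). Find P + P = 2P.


Doubling: s = (3 x1^2 + a) / (2 y1)
s = (3*2^2 + 7) / (2*18) mod 19 = 0
x3 = s^2 - 2 x1 mod 19 = 0^2 - 2*2 = 15
y3 = s (x1 - x3) - y1 mod 19 = 0 * (2 - 15) - 18 = 1

2P = (15, 1)


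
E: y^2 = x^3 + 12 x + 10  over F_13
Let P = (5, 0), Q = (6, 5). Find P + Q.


P != Q, so use the chord formula.
s = (y2 - y1) / (x2 - x1) = (5) / (1) mod 13 = 5
x3 = s^2 - x1 - x2 mod 13 = 5^2 - 5 - 6 = 1
y3 = s (x1 - x3) - y1 mod 13 = 5 * (5 - 1) - 0 = 7

P + Q = (1, 7)


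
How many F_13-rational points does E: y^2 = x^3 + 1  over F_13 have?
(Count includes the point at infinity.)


For each x in F_13, count y with y^2 = x^3 + 0 x + 1 mod 13:
  x = 0: RHS = 1, y in [1, 12]  -> 2 point(s)
  x = 2: RHS = 9, y in [3, 10]  -> 2 point(s)
  x = 4: RHS = 0, y in [0]  -> 1 point(s)
  x = 5: RHS = 9, y in [3, 10]  -> 2 point(s)
  x = 6: RHS = 9, y in [3, 10]  -> 2 point(s)
  x = 10: RHS = 0, y in [0]  -> 1 point(s)
  x = 12: RHS = 0, y in [0]  -> 1 point(s)
Affine points: 11. Add the point at infinity: total = 12.

#E(F_13) = 12


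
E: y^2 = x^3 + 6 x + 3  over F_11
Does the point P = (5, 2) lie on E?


Check whether y^2 = x^3 + 6 x + 3 (mod 11) for (x, y) = (5, 2).
LHS: y^2 = 2^2 mod 11 = 4
RHS: x^3 + 6 x + 3 = 5^3 + 6*5 + 3 mod 11 = 4
LHS = RHS

Yes, on the curve


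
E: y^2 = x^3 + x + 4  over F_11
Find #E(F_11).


For each x in F_11, count y with y^2 = x^3 + 1 x + 4 mod 11:
  x = 0: RHS = 4, y in [2, 9]  -> 2 point(s)
  x = 2: RHS = 3, y in [5, 6]  -> 2 point(s)
  x = 3: RHS = 1, y in [1, 10]  -> 2 point(s)
  x = 9: RHS = 5, y in [4, 7]  -> 2 point(s)
Affine points: 8. Add the point at infinity: total = 9.

#E(F_11) = 9


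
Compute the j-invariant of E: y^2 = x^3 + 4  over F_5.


Delta = -16(4 a^3 + 27 b^2) mod 5 = 3
-1728 * (4 a)^3 = -1728 * (4*0)^3 mod 5 = 0
j = 0 * 3^(-1) mod 5 = 0

j = 0 (mod 5)


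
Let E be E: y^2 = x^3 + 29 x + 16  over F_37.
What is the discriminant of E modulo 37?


4 a^3 + 27 b^2 = 4*29^3 + 27*16^2 = 97556 + 6912 = 104468
Delta = -16 * (104468) = -1671488
Delta mod 37 = 24

Delta = 24 (mod 37)


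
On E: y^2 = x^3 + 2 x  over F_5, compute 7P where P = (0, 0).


k = 7 = 111_2 (binary, LSB first: 111)
Double-and-add from P = (0, 0):
  bit 0 = 1: acc = O + (0, 0) = (0, 0)
  bit 1 = 1: acc = (0, 0) + O = (0, 0)
  bit 2 = 1: acc = (0, 0) + O = (0, 0)

7P = (0, 0)


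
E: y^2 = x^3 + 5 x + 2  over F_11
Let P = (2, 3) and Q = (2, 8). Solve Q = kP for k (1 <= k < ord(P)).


Enumerate multiples of P until we hit Q = (2, 8):
  1P = (2, 3)
  2P = (8, 2)
  3P = (5, 3)
  4P = (4, 8)
  5P = (3, 0)
  6P = (4, 3)
  7P = (5, 8)
  8P = (8, 9)
  9P = (2, 8)
Match found at i = 9.

k = 9


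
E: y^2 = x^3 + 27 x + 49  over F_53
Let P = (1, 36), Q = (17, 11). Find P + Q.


P != Q, so use the chord formula.
s = (y2 - y1) / (x2 - x1) = (28) / (16) mod 53 = 15
x3 = s^2 - x1 - x2 mod 53 = 15^2 - 1 - 17 = 48
y3 = s (x1 - x3) - y1 mod 53 = 15 * (1 - 48) - 36 = 1

P + Q = (48, 1)


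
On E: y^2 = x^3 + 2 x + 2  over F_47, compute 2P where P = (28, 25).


Doubling: s = (3 x1^2 + a) / (2 y1)
s = (3*28^2 + 2) / (2*25) mod 47 = 17
x3 = s^2 - 2 x1 mod 47 = 17^2 - 2*28 = 45
y3 = s (x1 - x3) - y1 mod 47 = 17 * (28 - 45) - 25 = 15

2P = (45, 15)


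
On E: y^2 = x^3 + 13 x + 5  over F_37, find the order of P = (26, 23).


Compute successive multiples of P until we hit O:
  1P = (26, 23)
  2P = (6, 15)
  3P = (17, 25)
  4P = (21, 17)
  5P = (24, 9)
  6P = (36, 18)
  7P = (3, 21)
  8P = (5, 11)
  ... (continuing to 18P)
  18P = O

ord(P) = 18


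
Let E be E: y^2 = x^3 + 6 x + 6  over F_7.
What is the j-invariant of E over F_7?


Delta = -16(4 a^3 + 27 b^2) mod 7 = 3
-1728 * (4 a)^3 = -1728 * (4*6)^3 mod 7 = 6
j = 6 * 3^(-1) mod 7 = 2

j = 2 (mod 7)


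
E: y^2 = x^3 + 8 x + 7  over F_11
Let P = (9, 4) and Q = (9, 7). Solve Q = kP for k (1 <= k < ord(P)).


Enumerate multiples of P until we hit Q = (9, 7):
  1P = (9, 4)
  2P = (2, 8)
  3P = (1, 4)
  4P = (1, 7)
  5P = (2, 3)
  6P = (9, 7)
Match found at i = 6.

k = 6


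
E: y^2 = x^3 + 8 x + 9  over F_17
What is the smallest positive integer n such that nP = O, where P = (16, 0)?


Compute successive multiples of P until we hit O:
  1P = (16, 0)
  2P = O

ord(P) = 2


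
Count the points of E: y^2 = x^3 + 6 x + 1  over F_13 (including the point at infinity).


For each x in F_13, count y with y^2 = x^3 + 6 x + 1 mod 13:
  x = 0: RHS = 1, y in [1, 12]  -> 2 point(s)
  x = 5: RHS = 0, y in [0]  -> 1 point(s)
  x = 7: RHS = 9, y in [3, 10]  -> 2 point(s)
  x = 9: RHS = 4, y in [2, 11]  -> 2 point(s)
Affine points: 7. Add the point at infinity: total = 8.

#E(F_13) = 8


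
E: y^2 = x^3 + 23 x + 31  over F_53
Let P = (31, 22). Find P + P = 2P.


Doubling: s = (3 x1^2 + a) / (2 y1)
s = (3*31^2 + 23) / (2*22) mod 53 = 1
x3 = s^2 - 2 x1 mod 53 = 1^2 - 2*31 = 45
y3 = s (x1 - x3) - y1 mod 53 = 1 * (31 - 45) - 22 = 17

2P = (45, 17)


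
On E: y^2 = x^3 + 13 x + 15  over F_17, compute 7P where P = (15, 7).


k = 7 = 111_2 (binary, LSB first: 111)
Double-and-add from P = (15, 7):
  bit 0 = 1: acc = O + (15, 7) = (15, 7)
  bit 1 = 1: acc = (15, 7) + (13, 16) = (5, 16)
  bit 2 = 1: acc = (5, 16) + (16, 16) = (13, 1)

7P = (13, 1)


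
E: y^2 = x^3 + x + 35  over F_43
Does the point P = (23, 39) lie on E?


Check whether y^2 = x^3 + 1 x + 35 (mod 43) for (x, y) = (23, 39).
LHS: y^2 = 39^2 mod 43 = 16
RHS: x^3 + 1 x + 35 = 23^3 + 1*23 + 35 mod 43 = 13
LHS != RHS

No, not on the curve


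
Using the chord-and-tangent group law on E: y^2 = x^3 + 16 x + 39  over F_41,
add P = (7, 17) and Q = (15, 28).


P != Q, so use the chord formula.
s = (y2 - y1) / (x2 - x1) = (11) / (8) mod 41 = 27
x3 = s^2 - x1 - x2 mod 41 = 27^2 - 7 - 15 = 10
y3 = s (x1 - x3) - y1 mod 41 = 27 * (7 - 10) - 17 = 25

P + Q = (10, 25)


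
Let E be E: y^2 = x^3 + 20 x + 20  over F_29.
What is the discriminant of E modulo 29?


4 a^3 + 27 b^2 = 4*20^3 + 27*20^2 = 32000 + 10800 = 42800
Delta = -16 * (42800) = -684800
Delta mod 29 = 6

Delta = 6 (mod 29)


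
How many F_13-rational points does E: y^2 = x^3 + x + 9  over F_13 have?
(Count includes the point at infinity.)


For each x in F_13, count y with y^2 = x^3 + 1 x + 9 mod 13:
  x = 0: RHS = 9, y in [3, 10]  -> 2 point(s)
  x = 3: RHS = 0, y in [0]  -> 1 point(s)
  x = 4: RHS = 12, y in [5, 8]  -> 2 point(s)
  x = 5: RHS = 9, y in [3, 10]  -> 2 point(s)
  x = 6: RHS = 10, y in [6, 7]  -> 2 point(s)
  x = 8: RHS = 9, y in [3, 10]  -> 2 point(s)
  x = 11: RHS = 12, y in [5, 8]  -> 2 point(s)
Affine points: 13. Add the point at infinity: total = 14.

#E(F_13) = 14


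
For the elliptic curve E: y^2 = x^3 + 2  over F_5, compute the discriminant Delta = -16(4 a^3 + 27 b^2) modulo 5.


4 a^3 + 27 b^2 = 4*0^3 + 27*2^2 = 0 + 108 = 108
Delta = -16 * (108) = -1728
Delta mod 5 = 2

Delta = 2 (mod 5)


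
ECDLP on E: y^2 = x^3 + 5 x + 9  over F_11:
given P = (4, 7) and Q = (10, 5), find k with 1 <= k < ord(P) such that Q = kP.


Enumerate multiples of P until we hit Q = (10, 5):
  1P = (4, 7)
  2P = (1, 2)
  3P = (10, 5)
Match found at i = 3.

k = 3


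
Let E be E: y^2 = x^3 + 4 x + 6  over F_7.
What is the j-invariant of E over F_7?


Delta = -16(4 a^3 + 27 b^2) mod 7 = 1
-1728 * (4 a)^3 = -1728 * (4*4)^3 mod 7 = 1
j = 1 * 1^(-1) mod 7 = 1

j = 1 (mod 7)


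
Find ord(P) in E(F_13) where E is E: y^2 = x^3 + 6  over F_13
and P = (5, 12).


Compute successive multiples of P until we hit O:
  1P = (5, 12)
  2P = (2, 12)
  3P = (6, 1)
  4P = (6, 12)
  5P = (2, 1)
  6P = (5, 1)
  7P = O

ord(P) = 7


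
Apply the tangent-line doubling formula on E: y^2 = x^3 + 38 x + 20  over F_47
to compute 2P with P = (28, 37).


Doubling: s = (3 x1^2 + a) / (2 y1)
s = (3*28^2 + 38) / (2*37) mod 47 = 45
x3 = s^2 - 2 x1 mod 47 = 45^2 - 2*28 = 42
y3 = s (x1 - x3) - y1 mod 47 = 45 * (28 - 42) - 37 = 38

2P = (42, 38)


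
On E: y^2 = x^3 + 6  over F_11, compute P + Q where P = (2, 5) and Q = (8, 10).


P != Q, so use the chord formula.
s = (y2 - y1) / (x2 - x1) = (5) / (6) mod 11 = 10
x3 = s^2 - x1 - x2 mod 11 = 10^2 - 2 - 8 = 2
y3 = s (x1 - x3) - y1 mod 11 = 10 * (2 - 2) - 5 = 6

P + Q = (2, 6)


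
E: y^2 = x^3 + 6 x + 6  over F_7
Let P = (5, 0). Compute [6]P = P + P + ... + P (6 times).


k = 6 = 110_2 (binary, LSB first: 011)
Double-and-add from P = (5, 0):
  bit 0 = 0: acc unchanged = O
  bit 1 = 1: acc = O + O = O
  bit 2 = 1: acc = O + O = O

6P = O


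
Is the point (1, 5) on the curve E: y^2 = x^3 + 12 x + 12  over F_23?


Check whether y^2 = x^3 + 12 x + 12 (mod 23) for (x, y) = (1, 5).
LHS: y^2 = 5^2 mod 23 = 2
RHS: x^3 + 12 x + 12 = 1^3 + 12*1 + 12 mod 23 = 2
LHS = RHS

Yes, on the curve


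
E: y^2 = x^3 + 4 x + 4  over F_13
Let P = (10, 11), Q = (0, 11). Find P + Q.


P != Q, so use the chord formula.
s = (y2 - y1) / (x2 - x1) = (0) / (3) mod 13 = 0
x3 = s^2 - x1 - x2 mod 13 = 0^2 - 10 - 0 = 3
y3 = s (x1 - x3) - y1 mod 13 = 0 * (10 - 3) - 11 = 2

P + Q = (3, 2)


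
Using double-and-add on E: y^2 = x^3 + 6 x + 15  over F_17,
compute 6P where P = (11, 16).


k = 6 = 110_2 (binary, LSB first: 011)
Double-and-add from P = (11, 16):
  bit 0 = 0: acc unchanged = O
  bit 1 = 1: acc = O + (14, 2) = (14, 2)
  bit 2 = 1: acc = (14, 2) + (5, 0) = (14, 15)

6P = (14, 15)


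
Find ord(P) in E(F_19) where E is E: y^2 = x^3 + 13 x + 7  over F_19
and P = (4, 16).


Compute successive multiples of P until we hit O:
  1P = (4, 16)
  2P = (3, 15)
  3P = (13, 13)
  4P = (0, 8)
  5P = (0, 11)
  6P = (13, 6)
  7P = (3, 4)
  8P = (4, 3)
  ... (continuing to 9P)
  9P = O

ord(P) = 9


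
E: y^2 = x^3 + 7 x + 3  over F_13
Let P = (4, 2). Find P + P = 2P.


Doubling: s = (3 x1^2 + a) / (2 y1)
s = (3*4^2 + 7) / (2*2) mod 13 = 4
x3 = s^2 - 2 x1 mod 13 = 4^2 - 2*4 = 8
y3 = s (x1 - x3) - y1 mod 13 = 4 * (4 - 8) - 2 = 8

2P = (8, 8)


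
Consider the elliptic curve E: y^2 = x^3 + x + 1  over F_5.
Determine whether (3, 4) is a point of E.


Check whether y^2 = x^3 + 1 x + 1 (mod 5) for (x, y) = (3, 4).
LHS: y^2 = 4^2 mod 5 = 1
RHS: x^3 + 1 x + 1 = 3^3 + 1*3 + 1 mod 5 = 1
LHS = RHS

Yes, on the curve


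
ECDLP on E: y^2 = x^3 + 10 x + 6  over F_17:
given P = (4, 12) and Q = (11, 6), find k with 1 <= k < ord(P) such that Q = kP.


Enumerate multiples of P until we hit Q = (11, 6):
  1P = (4, 12)
  2P = (10, 16)
  3P = (11, 6)
Match found at i = 3.

k = 3


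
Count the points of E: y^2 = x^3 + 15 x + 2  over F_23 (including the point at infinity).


For each x in F_23, count y with y^2 = x^3 + 15 x + 2 mod 23:
  x = 0: RHS = 2, y in [5, 18]  -> 2 point(s)
  x = 1: RHS = 18, y in [8, 15]  -> 2 point(s)
  x = 5: RHS = 18, y in [8, 15]  -> 2 point(s)
  x = 6: RHS = 9, y in [3, 20]  -> 2 point(s)
  x = 7: RHS = 13, y in [6, 17]  -> 2 point(s)
  x = 8: RHS = 13, y in [6, 17]  -> 2 point(s)
  x = 10: RHS = 2, y in [5, 18]  -> 2 point(s)
  x = 11: RHS = 3, y in [7, 16]  -> 2 point(s)
  x = 12: RHS = 1, y in [1, 22]  -> 2 point(s)
  x = 13: RHS = 2, y in [5, 18]  -> 2 point(s)
  x = 14: RHS = 12, y in [9, 14]  -> 2 point(s)
  x = 17: RHS = 18, y in [8, 15]  -> 2 point(s)
  x = 18: RHS = 9, y in [3, 20]  -> 2 point(s)
  x = 19: RHS = 16, y in [4, 19]  -> 2 point(s)
  x = 22: RHS = 9, y in [3, 20]  -> 2 point(s)
Affine points: 30. Add the point at infinity: total = 31.

#E(F_23) = 31


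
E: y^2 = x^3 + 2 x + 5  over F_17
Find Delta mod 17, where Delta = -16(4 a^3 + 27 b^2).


4 a^3 + 27 b^2 = 4*2^3 + 27*5^2 = 32 + 675 = 707
Delta = -16 * (707) = -11312
Delta mod 17 = 10

Delta = 10 (mod 17)


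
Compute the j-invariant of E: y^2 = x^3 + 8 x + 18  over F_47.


Delta = -16(4 a^3 + 27 b^2) mod 47 = 36
-1728 * (4 a)^3 = -1728 * (4*8)^3 mod 47 = 5
j = 5 * 36^(-1) mod 47 = 38

j = 38 (mod 47)


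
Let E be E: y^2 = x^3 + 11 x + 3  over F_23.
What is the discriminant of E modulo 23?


4 a^3 + 27 b^2 = 4*11^3 + 27*3^2 = 5324 + 243 = 5567
Delta = -16 * (5567) = -89072
Delta mod 23 = 7

Delta = 7 (mod 23)


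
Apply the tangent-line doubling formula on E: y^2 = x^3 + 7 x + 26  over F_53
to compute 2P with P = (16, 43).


Doubling: s = (3 x1^2 + a) / (2 y1)
s = (3*16^2 + 7) / (2*43) mod 53 = 1
x3 = s^2 - 2 x1 mod 53 = 1^2 - 2*16 = 22
y3 = s (x1 - x3) - y1 mod 53 = 1 * (16 - 22) - 43 = 4

2P = (22, 4)


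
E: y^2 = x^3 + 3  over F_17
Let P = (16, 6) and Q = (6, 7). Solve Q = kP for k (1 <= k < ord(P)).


Enumerate multiples of P until we hit Q = (6, 7):
  1P = (16, 6)
  2P = (1, 2)
  3P = (4, 4)
  4P = (6, 7)
Match found at i = 4.

k = 4


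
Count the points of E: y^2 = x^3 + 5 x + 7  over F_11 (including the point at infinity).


For each x in F_11, count y with y^2 = x^3 + 5 x + 7 mod 11:
  x = 2: RHS = 3, y in [5, 6]  -> 2 point(s)
  x = 3: RHS = 5, y in [4, 7]  -> 2 point(s)
  x = 4: RHS = 3, y in [5, 6]  -> 2 point(s)
  x = 5: RHS = 3, y in [5, 6]  -> 2 point(s)
  x = 6: RHS = 0, y in [0]  -> 1 point(s)
  x = 7: RHS = 0, y in [0]  -> 1 point(s)
  x = 8: RHS = 9, y in [3, 8]  -> 2 point(s)
  x = 9: RHS = 0, y in [0]  -> 1 point(s)
  x = 10: RHS = 1, y in [1, 10]  -> 2 point(s)
Affine points: 15. Add the point at infinity: total = 16.

#E(F_11) = 16


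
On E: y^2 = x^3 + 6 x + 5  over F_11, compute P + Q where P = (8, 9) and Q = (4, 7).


P != Q, so use the chord formula.
s = (y2 - y1) / (x2 - x1) = (9) / (7) mod 11 = 6
x3 = s^2 - x1 - x2 mod 11 = 6^2 - 8 - 4 = 2
y3 = s (x1 - x3) - y1 mod 11 = 6 * (8 - 2) - 9 = 5

P + Q = (2, 5)


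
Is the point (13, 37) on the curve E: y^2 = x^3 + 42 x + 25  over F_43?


Check whether y^2 = x^3 + 42 x + 25 (mod 43) for (x, y) = (13, 37).
LHS: y^2 = 37^2 mod 43 = 36
RHS: x^3 + 42 x + 25 = 13^3 + 42*13 + 25 mod 43 = 16
LHS != RHS

No, not on the curve


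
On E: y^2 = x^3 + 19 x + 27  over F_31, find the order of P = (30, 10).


Compute successive multiples of P until we hit O:
  1P = (30, 10)
  2P = (6, 4)
  3P = (28, 6)
  4P = (8, 3)
  5P = (7, 10)
  6P = (25, 21)
  7P = (23, 18)
  8P = (16, 5)
  ... (continuing to 29P)
  29P = O

ord(P) = 29


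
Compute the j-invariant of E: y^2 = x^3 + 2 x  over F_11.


Delta = -16(4 a^3 + 27 b^2) mod 11 = 5
-1728 * (4 a)^3 = -1728 * (4*2)^3 mod 11 = 5
j = 5 * 5^(-1) mod 11 = 1

j = 1 (mod 11)


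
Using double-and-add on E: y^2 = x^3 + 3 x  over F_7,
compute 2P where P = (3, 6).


k = 2 = 10_2 (binary, LSB first: 01)
Double-and-add from P = (3, 6):
  bit 0 = 0: acc unchanged = O
  bit 1 = 1: acc = O + (2, 0) = (2, 0)

2P = (2, 0)


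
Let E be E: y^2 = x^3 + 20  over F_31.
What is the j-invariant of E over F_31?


Delta = -16(4 a^3 + 27 b^2) mod 31 = 25
-1728 * (4 a)^3 = -1728 * (4*0)^3 mod 31 = 0
j = 0 * 25^(-1) mod 31 = 0

j = 0 (mod 31)


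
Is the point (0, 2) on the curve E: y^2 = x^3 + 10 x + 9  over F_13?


Check whether y^2 = x^3 + 10 x + 9 (mod 13) for (x, y) = (0, 2).
LHS: y^2 = 2^2 mod 13 = 4
RHS: x^3 + 10 x + 9 = 0^3 + 10*0 + 9 mod 13 = 9
LHS != RHS

No, not on the curve


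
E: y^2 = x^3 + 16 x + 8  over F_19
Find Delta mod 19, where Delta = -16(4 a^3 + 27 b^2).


4 a^3 + 27 b^2 = 4*16^3 + 27*8^2 = 16384 + 1728 = 18112
Delta = -16 * (18112) = -289792
Delta mod 19 = 15

Delta = 15 (mod 19)


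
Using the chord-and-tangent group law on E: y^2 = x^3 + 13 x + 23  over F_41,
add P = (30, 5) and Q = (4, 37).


P != Q, so use the chord formula.
s = (y2 - y1) / (x2 - x1) = (32) / (15) mod 41 = 24
x3 = s^2 - x1 - x2 mod 41 = 24^2 - 30 - 4 = 9
y3 = s (x1 - x3) - y1 mod 41 = 24 * (30 - 9) - 5 = 7

P + Q = (9, 7)


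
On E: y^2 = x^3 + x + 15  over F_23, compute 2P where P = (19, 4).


k = 2 = 10_2 (binary, LSB first: 01)
Double-and-add from P = (19, 4):
  bit 0 = 0: acc unchanged = O
  bit 1 = 1: acc = O + (20, 10) = (20, 10)

2P = (20, 10)


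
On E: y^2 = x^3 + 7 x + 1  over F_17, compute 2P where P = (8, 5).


Doubling: s = (3 x1^2 + a) / (2 y1)
s = (3*8^2 + 7) / (2*5) mod 17 = 8
x3 = s^2 - 2 x1 mod 17 = 8^2 - 2*8 = 14
y3 = s (x1 - x3) - y1 mod 17 = 8 * (8 - 14) - 5 = 15

2P = (14, 15)


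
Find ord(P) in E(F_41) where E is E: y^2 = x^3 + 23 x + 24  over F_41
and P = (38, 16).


Compute successive multiples of P until we hit O:
  1P = (38, 16)
  2P = (7, 35)
  3P = (32, 20)
  4P = (17, 11)
  5P = (4, 37)
  6P = (8, 33)
  7P = (35, 11)
  8P = (30, 11)
  ... (continuing to 19P)
  19P = O

ord(P) = 19


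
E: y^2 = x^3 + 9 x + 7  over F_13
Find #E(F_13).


For each x in F_13, count y with y^2 = x^3 + 9 x + 7 mod 13:
  x = 1: RHS = 4, y in [2, 11]  -> 2 point(s)
  x = 3: RHS = 9, y in [3, 10]  -> 2 point(s)
  x = 4: RHS = 3, y in [4, 9]  -> 2 point(s)
  x = 6: RHS = 4, y in [2, 11]  -> 2 point(s)
  x = 7: RHS = 10, y in [6, 7]  -> 2 point(s)
  x = 12: RHS = 10, y in [6, 7]  -> 2 point(s)
Affine points: 12. Add the point at infinity: total = 13.

#E(F_13) = 13


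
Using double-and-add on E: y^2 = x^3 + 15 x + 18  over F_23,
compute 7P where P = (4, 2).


k = 7 = 111_2 (binary, LSB first: 111)
Double-and-add from P = (4, 2):
  bit 0 = 1: acc = O + (4, 2) = (4, 2)
  bit 1 = 1: acc = (4, 2) + (0, 15) = (8, 11)
  bit 2 = 1: acc = (8, 11) + (6, 5) = (18, 5)

7P = (18, 5)


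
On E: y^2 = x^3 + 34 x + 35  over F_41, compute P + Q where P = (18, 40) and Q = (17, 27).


P != Q, so use the chord formula.
s = (y2 - y1) / (x2 - x1) = (28) / (40) mod 41 = 13
x3 = s^2 - x1 - x2 mod 41 = 13^2 - 18 - 17 = 11
y3 = s (x1 - x3) - y1 mod 41 = 13 * (18 - 11) - 40 = 10

P + Q = (11, 10)


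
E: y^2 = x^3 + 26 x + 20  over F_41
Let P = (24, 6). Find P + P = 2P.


Doubling: s = (3 x1^2 + a) / (2 y1)
s = (3*24^2 + 26) / (2*6) mod 41 = 30
x3 = s^2 - 2 x1 mod 41 = 30^2 - 2*24 = 32
y3 = s (x1 - x3) - y1 mod 41 = 30 * (24 - 32) - 6 = 0

2P = (32, 0)


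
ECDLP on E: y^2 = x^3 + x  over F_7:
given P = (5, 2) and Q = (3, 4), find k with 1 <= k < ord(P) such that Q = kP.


Enumerate multiples of P until we hit Q = (3, 4):
  1P = (5, 2)
  2P = (1, 4)
  3P = (3, 4)
Match found at i = 3.

k = 3


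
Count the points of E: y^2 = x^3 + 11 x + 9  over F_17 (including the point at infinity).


For each x in F_17, count y with y^2 = x^3 + 11 x + 9 mod 17:
  x = 0: RHS = 9, y in [3, 14]  -> 2 point(s)
  x = 1: RHS = 4, y in [2, 15]  -> 2 point(s)
  x = 3: RHS = 1, y in [1, 16]  -> 2 point(s)
  x = 4: RHS = 15, y in [7, 10]  -> 2 point(s)
  x = 5: RHS = 2, y in [6, 11]  -> 2 point(s)
  x = 6: RHS = 2, y in [6, 11]  -> 2 point(s)
  x = 7: RHS = 4, y in [2, 15]  -> 2 point(s)
  x = 9: RHS = 4, y in [2, 15]  -> 2 point(s)
  x = 11: RHS = 16, y in [4, 13]  -> 2 point(s)
  x = 12: RHS = 16, y in [4, 13]  -> 2 point(s)
  x = 14: RHS = 0, y in [0]  -> 1 point(s)
  x = 15: RHS = 13, y in [8, 9]  -> 2 point(s)
Affine points: 23. Add the point at infinity: total = 24.

#E(F_17) = 24


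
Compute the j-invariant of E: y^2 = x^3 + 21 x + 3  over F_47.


Delta = -16(4 a^3 + 27 b^2) mod 47 = 26
-1728 * (4 a)^3 = -1728 * (4*21)^3 mod 47 = 45
j = 45 * 26^(-1) mod 47 = 18

j = 18 (mod 47)


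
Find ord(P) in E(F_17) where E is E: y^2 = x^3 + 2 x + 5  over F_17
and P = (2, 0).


Compute successive multiples of P until we hit O:
  1P = (2, 0)
  2P = O

ord(P) = 2


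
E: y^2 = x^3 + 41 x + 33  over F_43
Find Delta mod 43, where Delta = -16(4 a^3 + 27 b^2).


4 a^3 + 27 b^2 = 4*41^3 + 27*33^2 = 275684 + 29403 = 305087
Delta = -16 * (305087) = -4881392
Delta mod 43 = 11

Delta = 11 (mod 43)


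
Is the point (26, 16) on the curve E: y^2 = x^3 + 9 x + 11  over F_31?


Check whether y^2 = x^3 + 9 x + 11 (mod 31) for (x, y) = (26, 16).
LHS: y^2 = 16^2 mod 31 = 8
RHS: x^3 + 9 x + 11 = 26^3 + 9*26 + 11 mod 31 = 27
LHS != RHS

No, not on the curve


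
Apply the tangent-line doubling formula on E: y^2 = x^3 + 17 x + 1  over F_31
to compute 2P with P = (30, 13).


Doubling: s = (3 x1^2 + a) / (2 y1)
s = (3*30^2 + 17) / (2*13) mod 31 = 27
x3 = s^2 - 2 x1 mod 31 = 27^2 - 2*30 = 18
y3 = s (x1 - x3) - y1 mod 31 = 27 * (30 - 18) - 13 = 1

2P = (18, 1)


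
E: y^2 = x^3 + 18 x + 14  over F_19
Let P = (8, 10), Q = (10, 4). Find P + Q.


P != Q, so use the chord formula.
s = (y2 - y1) / (x2 - x1) = (13) / (2) mod 19 = 16
x3 = s^2 - x1 - x2 mod 19 = 16^2 - 8 - 10 = 10
y3 = s (x1 - x3) - y1 mod 19 = 16 * (8 - 10) - 10 = 15

P + Q = (10, 15)


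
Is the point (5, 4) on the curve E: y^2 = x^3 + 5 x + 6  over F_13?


Check whether y^2 = x^3 + 5 x + 6 (mod 13) for (x, y) = (5, 4).
LHS: y^2 = 4^2 mod 13 = 3
RHS: x^3 + 5 x + 6 = 5^3 + 5*5 + 6 mod 13 = 0
LHS != RHS

No, not on the curve


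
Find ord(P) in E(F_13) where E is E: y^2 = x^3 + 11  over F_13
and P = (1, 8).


Compute successive multiples of P until we hit O:
  1P = (1, 8)
  2P = (12, 7)
  3P = (10, 7)
  4P = (11, 9)
  5P = (4, 6)
  6P = (7, 9)
  7P = (9, 8)
  8P = (3, 5)
  ... (continuing to 19P)
  19P = O

ord(P) = 19


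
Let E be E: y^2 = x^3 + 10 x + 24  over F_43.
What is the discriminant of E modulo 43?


4 a^3 + 27 b^2 = 4*10^3 + 27*24^2 = 4000 + 15552 = 19552
Delta = -16 * (19552) = -312832
Delta mod 43 = 36

Delta = 36 (mod 43)


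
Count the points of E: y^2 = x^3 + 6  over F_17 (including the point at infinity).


For each x in F_17, count y with y^2 = x^3 + 0 x + 6 mod 17:
  x = 3: RHS = 16, y in [4, 13]  -> 2 point(s)
  x = 4: RHS = 2, y in [6, 11]  -> 2 point(s)
  x = 6: RHS = 1, y in [1, 16]  -> 2 point(s)
  x = 7: RHS = 9, y in [3, 14]  -> 2 point(s)
  x = 8: RHS = 8, y in [5, 12]  -> 2 point(s)
  x = 9: RHS = 4, y in [2, 15]  -> 2 point(s)
  x = 12: RHS = 0, y in [0]  -> 1 point(s)
  x = 14: RHS = 13, y in [8, 9]  -> 2 point(s)
  x = 15: RHS = 15, y in [7, 10]  -> 2 point(s)
Affine points: 17. Add the point at infinity: total = 18.

#E(F_17) = 18


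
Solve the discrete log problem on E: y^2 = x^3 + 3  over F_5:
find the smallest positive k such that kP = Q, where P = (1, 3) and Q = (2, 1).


Enumerate multiples of P until we hit Q = (2, 1):
  1P = (1, 3)
  2P = (2, 4)
  3P = (3, 0)
  4P = (2, 1)
Match found at i = 4.

k = 4


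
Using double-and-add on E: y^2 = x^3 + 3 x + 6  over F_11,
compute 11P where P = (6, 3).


k = 11 = 1011_2 (binary, LSB first: 1101)
Double-and-add from P = (6, 3):
  bit 0 = 1: acc = O + (6, 3) = (6, 3)
  bit 1 = 1: acc = (6, 3) + (3, 3) = (2, 8)
  bit 2 = 0: acc unchanged = (2, 8)
  bit 3 = 1: acc = (2, 8) + (4, 7) = (8, 6)

11P = (8, 6)


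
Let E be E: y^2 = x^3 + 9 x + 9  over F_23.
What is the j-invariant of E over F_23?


Delta = -16(4 a^3 + 27 b^2) mod 23 = 2
-1728 * (4 a)^3 = -1728 * (4*9)^3 mod 23 = 10
j = 10 * 2^(-1) mod 23 = 5

j = 5 (mod 23)


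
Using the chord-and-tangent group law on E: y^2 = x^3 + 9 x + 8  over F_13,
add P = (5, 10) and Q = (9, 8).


P != Q, so use the chord formula.
s = (y2 - y1) / (x2 - x1) = (11) / (4) mod 13 = 6
x3 = s^2 - x1 - x2 mod 13 = 6^2 - 5 - 9 = 9
y3 = s (x1 - x3) - y1 mod 13 = 6 * (5 - 9) - 10 = 5

P + Q = (9, 5)


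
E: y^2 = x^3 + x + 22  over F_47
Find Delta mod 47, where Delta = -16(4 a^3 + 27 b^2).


4 a^3 + 27 b^2 = 4*1^3 + 27*22^2 = 4 + 13068 = 13072
Delta = -16 * (13072) = -209152
Delta mod 47 = 45

Delta = 45 (mod 47)


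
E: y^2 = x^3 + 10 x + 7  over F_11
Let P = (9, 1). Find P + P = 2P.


Doubling: s = (3 x1^2 + a) / (2 y1)
s = (3*9^2 + 10) / (2*1) mod 11 = 0
x3 = s^2 - 2 x1 mod 11 = 0^2 - 2*9 = 4
y3 = s (x1 - x3) - y1 mod 11 = 0 * (9 - 4) - 1 = 10

2P = (4, 10)


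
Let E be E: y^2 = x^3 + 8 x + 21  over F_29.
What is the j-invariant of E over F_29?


Delta = -16(4 a^3 + 27 b^2) mod 29 = 20
-1728 * (4 a)^3 = -1728 * (4*8)^3 mod 29 = 5
j = 5 * 20^(-1) mod 29 = 22

j = 22 (mod 29)


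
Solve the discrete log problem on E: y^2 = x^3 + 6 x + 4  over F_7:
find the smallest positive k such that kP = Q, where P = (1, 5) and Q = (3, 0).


Enumerate multiples of P until we hit Q = (3, 0):
  1P = (1, 5)
  2P = (0, 5)
  3P = (6, 2)
  4P = (4, 1)
  5P = (3, 0)
Match found at i = 5.

k = 5


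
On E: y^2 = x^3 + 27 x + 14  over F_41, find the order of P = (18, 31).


Compute successive multiples of P until we hit O:
  1P = (18, 31)
  2P = (3, 9)
  3P = (36, 0)
  4P = (3, 32)
  5P = (18, 10)
  6P = O

ord(P) = 6


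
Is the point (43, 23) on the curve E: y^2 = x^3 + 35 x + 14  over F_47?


Check whether y^2 = x^3 + 35 x + 14 (mod 47) for (x, y) = (43, 23).
LHS: y^2 = 23^2 mod 47 = 12
RHS: x^3 + 35 x + 14 = 43^3 + 35*43 + 14 mod 47 = 45
LHS != RHS

No, not on the curve


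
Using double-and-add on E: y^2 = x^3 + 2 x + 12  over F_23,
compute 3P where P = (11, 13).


k = 3 = 11_2 (binary, LSB first: 11)
Double-and-add from P = (11, 13):
  bit 0 = 1: acc = O + (11, 13) = (11, 13)
  bit 1 = 1: acc = (11, 13) + (2, 1) = (22, 3)

3P = (22, 3)


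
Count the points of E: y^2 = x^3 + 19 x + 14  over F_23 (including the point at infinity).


For each x in F_23, count y with y^2 = x^3 + 19 x + 14 mod 23:
  x = 3: RHS = 6, y in [11, 12]  -> 2 point(s)
  x = 4: RHS = 16, y in [4, 19]  -> 2 point(s)
  x = 5: RHS = 4, y in [2, 21]  -> 2 point(s)
  x = 10: RHS = 8, y in [10, 13]  -> 2 point(s)
  x = 11: RHS = 13, y in [6, 17]  -> 2 point(s)
  x = 17: RHS = 6, y in [11, 12]  -> 2 point(s)
  x = 18: RHS = 1, y in [1, 22]  -> 2 point(s)
  x = 19: RHS = 12, y in [9, 14]  -> 2 point(s)
Affine points: 16. Add the point at infinity: total = 17.

#E(F_23) = 17
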